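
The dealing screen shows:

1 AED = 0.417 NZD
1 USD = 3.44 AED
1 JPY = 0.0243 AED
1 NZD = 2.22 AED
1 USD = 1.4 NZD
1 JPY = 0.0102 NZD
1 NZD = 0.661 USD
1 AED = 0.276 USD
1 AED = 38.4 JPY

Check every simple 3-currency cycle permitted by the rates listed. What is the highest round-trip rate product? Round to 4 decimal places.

NZD→USD→AED→NZD: 0.661 × 3.44 × 0.417 = 0.94819
NZD→AED→JPY→NZD: 2.22 × 38.4 × 0.0102 = 0.86953
NZD→AED→USD→NZD: 2.22 × 0.276 × 1.4 = 0.85781
Maximum is NZD→USD→AED→NZD at 0.9482; no arbitrage — every cycle loses value.

0.9482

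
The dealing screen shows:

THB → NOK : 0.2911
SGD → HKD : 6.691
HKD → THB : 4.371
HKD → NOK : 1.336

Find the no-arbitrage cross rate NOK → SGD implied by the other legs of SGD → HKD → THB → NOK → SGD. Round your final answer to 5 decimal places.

0.11746

Known legs of the cycle: 6.691 × 4.371 × 0.2911 = 8.5136156871
For no arbitrage the full-cycle product must be 1, so the missing rate is 1 / 8.5136156871 ≈ 0.1174589.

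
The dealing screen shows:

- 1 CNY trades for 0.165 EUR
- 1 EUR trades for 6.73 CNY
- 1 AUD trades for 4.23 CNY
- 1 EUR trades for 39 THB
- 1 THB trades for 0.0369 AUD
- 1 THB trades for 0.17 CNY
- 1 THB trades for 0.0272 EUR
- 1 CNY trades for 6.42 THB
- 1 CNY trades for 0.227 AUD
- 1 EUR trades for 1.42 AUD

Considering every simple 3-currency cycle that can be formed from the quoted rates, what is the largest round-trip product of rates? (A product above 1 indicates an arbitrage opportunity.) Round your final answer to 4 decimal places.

THB→EUR→CNY→THB: 0.0272 × 6.73 × 6.42 = 1.17522
THB→CNY→EUR→THB: 0.17 × 0.165 × 39 = 1.09395
THB→AUD→CNY→THB: 0.0369 × 4.23 × 6.42 = 1.00208
EUR→AUD→CNY→EUR: 1.42 × 4.23 × 0.165 = 0.99109
Maximum is THB→EUR→CNY→THB at 1.1752; arbitrage exists.

1.1752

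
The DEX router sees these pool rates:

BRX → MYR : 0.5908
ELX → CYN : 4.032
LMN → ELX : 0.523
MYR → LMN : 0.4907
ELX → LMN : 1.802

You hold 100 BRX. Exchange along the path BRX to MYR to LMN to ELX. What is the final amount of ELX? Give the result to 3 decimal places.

15.162

100 BRX × 0.5908 = 59.08 MYR
59.08 MYR × 0.4907 = 28.990556 LMN
28.990556 LMN × 0.523 = 15.162060788 ELX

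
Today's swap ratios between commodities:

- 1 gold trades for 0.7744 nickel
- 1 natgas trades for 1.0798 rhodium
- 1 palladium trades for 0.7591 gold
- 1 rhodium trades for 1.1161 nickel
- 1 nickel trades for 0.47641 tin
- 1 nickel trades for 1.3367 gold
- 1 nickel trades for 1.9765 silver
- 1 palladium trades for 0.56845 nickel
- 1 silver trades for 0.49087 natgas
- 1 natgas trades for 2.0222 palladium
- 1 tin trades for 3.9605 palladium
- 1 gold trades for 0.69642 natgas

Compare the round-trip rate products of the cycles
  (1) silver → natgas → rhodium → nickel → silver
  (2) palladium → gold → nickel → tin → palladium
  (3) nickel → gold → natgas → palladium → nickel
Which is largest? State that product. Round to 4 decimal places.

(1) 0.49087 × 1.0798 × 1.1161 × 1.9765 = 1.16926
(2) 0.7591 × 0.7744 × 0.47641 × 3.9605 = 1.10916
(3) 1.3367 × 0.69642 × 2.0222 × 0.56845 = 1.07009
Highest is cycle (1) at 1.1693 (>1, arbitrage).

1.1693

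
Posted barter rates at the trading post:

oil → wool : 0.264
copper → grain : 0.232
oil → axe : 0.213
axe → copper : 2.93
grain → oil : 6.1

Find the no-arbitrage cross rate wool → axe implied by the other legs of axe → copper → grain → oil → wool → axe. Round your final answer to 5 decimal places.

Known legs of the cycle: 2.93 × 0.232 × 6.1 × 0.264 = 1.094685504
For no arbitrage the full-cycle product must be 1, so the missing rate is 1 / 1.094685504 ≈ 0.9135044.

0.91350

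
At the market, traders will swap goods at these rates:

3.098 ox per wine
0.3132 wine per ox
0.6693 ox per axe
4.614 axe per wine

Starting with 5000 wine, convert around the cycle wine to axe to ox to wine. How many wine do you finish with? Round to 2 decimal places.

5000 wine × 4.614 = 23070 axe
23070 axe × 0.6693 = 15440.751 ox
15440.751 ox × 0.3132 = 4836.0432132 wine

4836.04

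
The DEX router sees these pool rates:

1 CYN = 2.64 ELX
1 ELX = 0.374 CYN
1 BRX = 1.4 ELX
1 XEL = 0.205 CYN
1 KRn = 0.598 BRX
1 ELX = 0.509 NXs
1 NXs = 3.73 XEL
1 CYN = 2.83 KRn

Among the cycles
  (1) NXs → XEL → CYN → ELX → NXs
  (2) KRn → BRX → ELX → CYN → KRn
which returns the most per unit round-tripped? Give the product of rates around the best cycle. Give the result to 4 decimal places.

(1) 3.73 × 0.205 × 2.64 × 0.509 = 1.02751
(2) 0.598 × 1.4 × 0.374 × 2.83 = 0.88611
Highest is cycle (1) at 1.0275 (>1, arbitrage).

1.0275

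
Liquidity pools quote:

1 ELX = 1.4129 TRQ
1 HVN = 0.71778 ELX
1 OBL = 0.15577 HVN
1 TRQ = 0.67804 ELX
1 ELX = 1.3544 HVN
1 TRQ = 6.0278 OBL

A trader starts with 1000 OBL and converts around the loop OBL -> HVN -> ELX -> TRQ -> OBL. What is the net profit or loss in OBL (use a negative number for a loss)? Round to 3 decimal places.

-47.762

1000 OBL × 0.15577 = 155.77 HVN
155.77 HVN × 0.71778 = 111.8085906 ELX
111.8085906 ELX × 1.4129 = 157.97435765874 TRQ
157.97435765874 TRQ × 6.0278 = 952.237833095352972 OBL
Net change: 952.237833095352972 − 1000 = -47.762166904647028 OBL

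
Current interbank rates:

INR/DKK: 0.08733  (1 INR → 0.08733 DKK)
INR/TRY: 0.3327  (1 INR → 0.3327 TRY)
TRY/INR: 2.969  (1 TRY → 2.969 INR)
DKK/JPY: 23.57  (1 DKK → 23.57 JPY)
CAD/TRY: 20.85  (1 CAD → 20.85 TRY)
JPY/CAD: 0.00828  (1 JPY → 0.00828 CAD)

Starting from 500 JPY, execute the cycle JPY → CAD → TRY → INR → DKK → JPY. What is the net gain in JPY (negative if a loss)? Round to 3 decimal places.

500 JPY × 0.00828 = 4.14 CAD
4.14 CAD × 20.85 = 86.319 TRY
86.319 TRY × 2.969 = 256.281111 INR
256.281111 INR × 0.08733 = 22.38102942363 DKK
22.38102942363 DKK × 23.57 = 527.5208635149591 JPY
Net change: 527.5208635149591 − 500 = 27.5208635149591 JPY

27.521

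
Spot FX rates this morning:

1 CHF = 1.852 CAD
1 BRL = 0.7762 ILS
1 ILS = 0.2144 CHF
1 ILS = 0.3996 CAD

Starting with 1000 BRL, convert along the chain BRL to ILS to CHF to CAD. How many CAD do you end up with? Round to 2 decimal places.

1000 BRL × 0.7762 = 776.2 ILS
776.2 ILS × 0.2144 = 166.41728 CHF
166.41728 CHF × 1.852 = 308.20480256 CAD

308.20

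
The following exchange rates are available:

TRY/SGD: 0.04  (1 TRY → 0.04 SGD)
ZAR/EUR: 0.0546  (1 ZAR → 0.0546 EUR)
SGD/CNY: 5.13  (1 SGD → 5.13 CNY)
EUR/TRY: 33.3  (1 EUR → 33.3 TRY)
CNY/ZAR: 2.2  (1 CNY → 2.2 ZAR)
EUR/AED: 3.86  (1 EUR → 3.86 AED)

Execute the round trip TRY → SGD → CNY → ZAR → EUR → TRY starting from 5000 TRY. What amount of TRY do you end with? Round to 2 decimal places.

4104.00

5000 TRY × 0.04 = 200 SGD
200 SGD × 5.13 = 1026 CNY
1026 CNY × 2.2 = 2257.2 ZAR
2257.2 ZAR × 0.0546 = 123.24312 EUR
123.24312 EUR × 33.3 = 4103.995896 TRY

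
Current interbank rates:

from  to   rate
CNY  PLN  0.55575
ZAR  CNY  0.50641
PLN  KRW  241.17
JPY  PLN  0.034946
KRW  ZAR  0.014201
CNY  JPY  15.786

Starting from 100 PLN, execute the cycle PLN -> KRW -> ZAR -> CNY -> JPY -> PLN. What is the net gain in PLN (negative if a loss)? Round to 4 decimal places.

100 PLN × 241.17 = 24117 KRW
24117 KRW × 0.014201 = 342.485517 ZAR
342.485517 ZAR × 0.50641 = 173.43809066397 CNY
173.43809066397 CNY × 15.786 = 2737.89369922143042 JPY
2737.89369922143042 JPY × 0.034946 = 95.67843321299210745732 PLN
Net change: 95.67843321299210745732 − 100 = -4.32156678700789254268 PLN

-4.3216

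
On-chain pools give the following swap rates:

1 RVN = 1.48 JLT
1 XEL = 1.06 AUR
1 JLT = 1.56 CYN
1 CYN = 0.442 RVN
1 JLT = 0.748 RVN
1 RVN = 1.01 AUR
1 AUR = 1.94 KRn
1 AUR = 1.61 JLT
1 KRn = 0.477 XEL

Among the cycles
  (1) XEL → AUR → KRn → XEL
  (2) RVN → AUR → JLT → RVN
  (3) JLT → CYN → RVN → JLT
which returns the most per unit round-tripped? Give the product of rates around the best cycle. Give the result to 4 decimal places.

1.2163

(1) 1.06 × 1.94 × 0.477 = 0.98090
(2) 1.01 × 1.61 × 0.748 = 1.21632
(3) 1.56 × 0.442 × 1.48 = 1.02049
Highest is cycle (2) at 1.2163 (>1, arbitrage).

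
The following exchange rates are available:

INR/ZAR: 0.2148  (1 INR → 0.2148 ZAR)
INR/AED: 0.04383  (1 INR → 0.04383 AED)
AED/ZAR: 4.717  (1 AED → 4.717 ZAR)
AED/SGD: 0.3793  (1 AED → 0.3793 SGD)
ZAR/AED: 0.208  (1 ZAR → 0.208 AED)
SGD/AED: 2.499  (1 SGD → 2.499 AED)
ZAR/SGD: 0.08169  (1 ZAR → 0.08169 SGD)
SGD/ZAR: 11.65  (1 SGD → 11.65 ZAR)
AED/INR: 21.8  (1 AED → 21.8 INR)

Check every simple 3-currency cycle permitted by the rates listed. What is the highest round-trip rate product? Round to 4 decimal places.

0.9740

AED→INR→ZAR→AED: 21.8 × 0.2148 × 0.208 = 0.97399
AED→ZAR→SGD→AED: 4.717 × 0.08169 × 2.499 = 0.96294
AED→SGD→ZAR→AED: 0.3793 × 11.65 × 0.208 = 0.91912
Maximum is AED→INR→ZAR→AED at 0.9740; no arbitrage — every cycle loses value.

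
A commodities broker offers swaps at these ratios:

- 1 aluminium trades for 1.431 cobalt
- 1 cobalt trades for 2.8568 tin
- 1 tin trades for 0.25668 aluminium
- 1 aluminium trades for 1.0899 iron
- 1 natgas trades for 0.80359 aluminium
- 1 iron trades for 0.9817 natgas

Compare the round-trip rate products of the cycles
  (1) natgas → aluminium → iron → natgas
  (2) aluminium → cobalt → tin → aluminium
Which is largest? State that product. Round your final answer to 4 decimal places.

(1) 0.80359 × 1.0899 × 0.9817 = 0.85981
(2) 1.431 × 2.8568 × 0.25668 = 1.04933
Highest is cycle (2) at 1.0493 (>1, arbitrage).

1.0493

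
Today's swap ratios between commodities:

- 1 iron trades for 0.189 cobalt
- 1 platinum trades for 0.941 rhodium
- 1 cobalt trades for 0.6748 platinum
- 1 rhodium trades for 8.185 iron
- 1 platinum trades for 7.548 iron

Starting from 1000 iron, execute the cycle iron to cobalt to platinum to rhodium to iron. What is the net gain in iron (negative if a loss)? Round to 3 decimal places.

1000 iron × 0.189 = 189 cobalt
189 cobalt × 0.6748 = 127.5372 platinum
127.5372 platinum × 0.941 = 120.0125052 rhodium
120.0125052 rhodium × 8.185 = 982.302355062 iron
Net change: 982.302355062 − 1000 = -17.697644938 iron

-17.698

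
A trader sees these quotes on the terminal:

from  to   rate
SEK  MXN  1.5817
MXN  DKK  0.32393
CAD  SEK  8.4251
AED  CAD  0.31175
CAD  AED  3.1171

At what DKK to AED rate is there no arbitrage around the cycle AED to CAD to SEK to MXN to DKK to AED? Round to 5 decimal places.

0.74309

Known legs of the cycle: 0.31175 × 8.4251 × 1.5817 × 0.32393 = 1.345726523321518925
For no arbitrage the full-cycle product must be 1, so the missing rate is 1 / 1.345726523321518925 ≈ 0.7430930.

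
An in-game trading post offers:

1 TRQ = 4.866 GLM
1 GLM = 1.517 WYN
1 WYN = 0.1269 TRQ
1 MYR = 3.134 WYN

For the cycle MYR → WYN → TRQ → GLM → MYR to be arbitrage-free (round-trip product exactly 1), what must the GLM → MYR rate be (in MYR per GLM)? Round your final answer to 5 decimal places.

Known legs of the cycle: 3.134 × 0.1269 × 4.866 = 1.9352305836
For no arbitrage the full-cycle product must be 1, so the missing rate is 1 / 1.9352305836 ≈ 0.5167343.

0.51673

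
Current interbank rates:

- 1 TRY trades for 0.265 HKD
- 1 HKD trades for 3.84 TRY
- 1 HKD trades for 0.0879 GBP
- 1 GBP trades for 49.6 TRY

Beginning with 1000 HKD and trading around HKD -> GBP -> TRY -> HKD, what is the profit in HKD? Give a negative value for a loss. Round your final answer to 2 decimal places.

1000 HKD × 0.0879 = 87.9 GBP
87.9 GBP × 49.6 = 4359.84 TRY
4359.84 TRY × 0.265 = 1155.3576 HKD
Net change: 1155.3576 − 1000 = 155.3576 HKD

155.36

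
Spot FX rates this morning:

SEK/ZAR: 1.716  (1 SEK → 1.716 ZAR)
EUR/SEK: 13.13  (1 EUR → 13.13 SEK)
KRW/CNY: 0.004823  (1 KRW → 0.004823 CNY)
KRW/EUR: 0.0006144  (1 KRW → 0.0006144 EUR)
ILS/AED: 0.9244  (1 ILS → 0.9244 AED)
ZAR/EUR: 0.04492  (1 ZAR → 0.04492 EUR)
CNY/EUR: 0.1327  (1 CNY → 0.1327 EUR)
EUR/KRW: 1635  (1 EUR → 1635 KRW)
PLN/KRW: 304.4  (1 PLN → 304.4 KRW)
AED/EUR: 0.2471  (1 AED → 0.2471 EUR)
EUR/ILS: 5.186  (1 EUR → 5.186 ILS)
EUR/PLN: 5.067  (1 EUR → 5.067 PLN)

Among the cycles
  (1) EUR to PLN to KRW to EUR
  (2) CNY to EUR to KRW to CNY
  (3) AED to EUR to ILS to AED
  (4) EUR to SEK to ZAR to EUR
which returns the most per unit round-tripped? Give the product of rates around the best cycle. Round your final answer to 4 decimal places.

(1) 5.067 × 304.4 × 0.0006144 = 0.94765
(2) 0.1327 × 1635 × 0.004823 = 1.04642
(3) 0.2471 × 5.186 × 0.9244 = 1.18458
(4) 13.13 × 1.716 × 0.04492 = 1.01210
Highest is cycle (3) at 1.1846 (>1, arbitrage).

1.1846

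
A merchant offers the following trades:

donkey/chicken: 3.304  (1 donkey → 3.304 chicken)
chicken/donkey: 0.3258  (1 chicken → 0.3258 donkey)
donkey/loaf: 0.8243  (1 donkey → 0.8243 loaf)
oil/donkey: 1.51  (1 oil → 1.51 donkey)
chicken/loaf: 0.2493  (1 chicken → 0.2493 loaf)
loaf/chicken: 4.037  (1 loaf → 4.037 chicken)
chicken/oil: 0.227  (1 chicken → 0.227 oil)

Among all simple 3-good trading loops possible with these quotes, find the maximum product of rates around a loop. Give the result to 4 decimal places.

donkey→chicken→oil→donkey: 3.304 × 0.227 × 1.51 = 1.13251
donkey→loaf→chicken→donkey: 0.8243 × 4.037 × 0.3258 = 1.08416
Maximum is donkey→chicken→oil→donkey at 1.1325; arbitrage exists.

1.1325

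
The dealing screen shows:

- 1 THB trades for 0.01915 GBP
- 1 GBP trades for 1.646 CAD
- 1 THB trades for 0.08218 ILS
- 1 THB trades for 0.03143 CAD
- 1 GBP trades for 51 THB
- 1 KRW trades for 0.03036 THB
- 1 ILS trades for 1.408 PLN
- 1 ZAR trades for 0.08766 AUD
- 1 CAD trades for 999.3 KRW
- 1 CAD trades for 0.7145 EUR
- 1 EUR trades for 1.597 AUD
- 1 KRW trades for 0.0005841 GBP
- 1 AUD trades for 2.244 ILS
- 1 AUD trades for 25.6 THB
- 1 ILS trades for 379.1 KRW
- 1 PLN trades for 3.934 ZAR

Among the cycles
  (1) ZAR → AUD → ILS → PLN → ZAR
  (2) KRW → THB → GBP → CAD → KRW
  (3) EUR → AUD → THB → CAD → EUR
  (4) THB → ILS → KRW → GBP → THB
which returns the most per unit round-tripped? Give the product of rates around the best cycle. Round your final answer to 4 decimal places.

(1) 0.08766 × 2.244 × 1.408 × 3.934 = 1.08959
(2) 0.03036 × 0.01915 × 1.646 × 999.3 = 0.95630
(3) 1.597 × 25.6 × 0.03143 × 0.7145 = 0.91810
(4) 0.08218 × 379.1 × 0.0005841 × 51 = 0.92806
Highest is cycle (1) at 1.0896 (>1, arbitrage).

1.0896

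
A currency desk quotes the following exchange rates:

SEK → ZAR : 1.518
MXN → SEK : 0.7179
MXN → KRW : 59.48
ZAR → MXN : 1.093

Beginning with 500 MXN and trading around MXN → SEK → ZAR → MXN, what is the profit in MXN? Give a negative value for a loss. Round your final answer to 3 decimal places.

95.561

500 MXN × 0.7179 = 358.95 SEK
358.95 SEK × 1.518 = 544.8861 ZAR
544.8861 ZAR × 1.093 = 595.5605073 MXN
Net change: 595.5605073 − 500 = 95.5605073 MXN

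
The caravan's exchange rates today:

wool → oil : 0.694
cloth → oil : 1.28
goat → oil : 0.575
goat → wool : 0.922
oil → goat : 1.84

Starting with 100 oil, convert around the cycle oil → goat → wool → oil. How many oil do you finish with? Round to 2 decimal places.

117.74

100 oil × 1.84 = 184 goat
184 goat × 0.922 = 169.648 wool
169.648 wool × 0.694 = 117.735712 oil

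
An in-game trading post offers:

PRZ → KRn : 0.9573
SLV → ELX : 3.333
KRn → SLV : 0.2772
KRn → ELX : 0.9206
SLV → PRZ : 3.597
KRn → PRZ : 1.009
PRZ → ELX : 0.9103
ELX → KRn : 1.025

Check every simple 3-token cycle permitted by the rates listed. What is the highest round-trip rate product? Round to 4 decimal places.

KRn→SLV→PRZ→KRn: 0.2772 × 3.597 × 0.9573 = 0.95451
ELX→KRn→SLV→ELX: 1.025 × 0.2772 × 3.333 = 0.94701
ELX→KRn→PRZ→ELX: 1.025 × 1.009 × 0.9103 = 0.94146
Maximum is KRn→SLV→PRZ→KRn at 0.9545; no arbitrage — every cycle loses value.

0.9545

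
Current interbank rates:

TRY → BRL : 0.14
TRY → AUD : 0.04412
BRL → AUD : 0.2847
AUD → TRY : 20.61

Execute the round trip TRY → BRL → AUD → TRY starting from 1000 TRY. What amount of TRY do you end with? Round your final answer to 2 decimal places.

821.47

1000 TRY × 0.14 = 140 BRL
140 BRL × 0.2847 = 39.858 AUD
39.858 AUD × 20.61 = 821.47338 TRY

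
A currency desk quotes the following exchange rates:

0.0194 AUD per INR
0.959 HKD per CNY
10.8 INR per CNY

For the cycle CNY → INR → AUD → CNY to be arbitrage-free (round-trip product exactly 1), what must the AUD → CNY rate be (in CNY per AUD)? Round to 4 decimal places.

4.7728

Known legs of the cycle: 10.8 × 0.0194 = 0.20952
For no arbitrage the full-cycle product must be 1, so the missing rate is 1 / 0.20952 ≈ 4.772814.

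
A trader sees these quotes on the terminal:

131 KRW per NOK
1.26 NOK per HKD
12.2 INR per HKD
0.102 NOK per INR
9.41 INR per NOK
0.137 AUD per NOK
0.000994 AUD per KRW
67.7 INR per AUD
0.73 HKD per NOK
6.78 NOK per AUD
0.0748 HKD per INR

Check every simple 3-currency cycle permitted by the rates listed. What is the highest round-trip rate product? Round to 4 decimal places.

AUD→INR→NOK→AUD: 67.7 × 0.102 × 0.137 = 0.94604
INR→NOK→HKD→INR: 0.102 × 0.73 × 12.2 = 0.90841
INR→HKD→NOK→INR: 0.0748 × 1.26 × 9.41 = 0.88687
AUD→NOK→KRW→AUD: 6.78 × 131 × 0.000994 = 0.88285
Maximum is AUD→INR→NOK→AUD at 0.9460; no arbitrage — every cycle loses value.

0.9460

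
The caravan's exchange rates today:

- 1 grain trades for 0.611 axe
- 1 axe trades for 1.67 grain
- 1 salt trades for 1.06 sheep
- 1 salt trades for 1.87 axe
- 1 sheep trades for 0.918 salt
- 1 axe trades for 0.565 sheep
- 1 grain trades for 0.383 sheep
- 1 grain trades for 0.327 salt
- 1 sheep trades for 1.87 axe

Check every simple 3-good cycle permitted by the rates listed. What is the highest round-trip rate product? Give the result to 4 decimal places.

1.1961

sheep→axe→grain→sheep: 1.87 × 1.67 × 0.383 = 1.19607
grain→salt→axe→grain: 0.327 × 1.87 × 1.67 = 1.02119
sheep→salt→axe→sheep: 0.918 × 1.87 × 0.565 = 0.96991
Maximum is sheep→axe→grain→sheep at 1.1961; arbitrage exists.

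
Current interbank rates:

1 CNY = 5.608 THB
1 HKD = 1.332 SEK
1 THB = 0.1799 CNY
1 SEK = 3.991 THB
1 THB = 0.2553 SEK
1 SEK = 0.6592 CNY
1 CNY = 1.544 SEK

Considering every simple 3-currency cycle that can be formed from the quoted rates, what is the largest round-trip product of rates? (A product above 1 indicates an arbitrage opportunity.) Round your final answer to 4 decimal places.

CNY→SEK→THB→CNY: 1.544 × 3.991 × 0.1799 = 1.10856
CNY→THB→SEK→CNY: 5.608 × 0.2553 × 0.6592 = 0.94379
Maximum is CNY→SEK→THB→CNY at 1.1086; arbitrage exists.

1.1086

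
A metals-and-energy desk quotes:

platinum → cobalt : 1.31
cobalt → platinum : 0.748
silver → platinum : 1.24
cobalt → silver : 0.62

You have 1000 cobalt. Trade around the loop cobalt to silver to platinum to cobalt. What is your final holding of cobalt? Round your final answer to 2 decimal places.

1007.13

1000 cobalt × 0.62 = 620 silver
620 silver × 1.24 = 768.8 platinum
768.8 platinum × 1.31 = 1007.128 cobalt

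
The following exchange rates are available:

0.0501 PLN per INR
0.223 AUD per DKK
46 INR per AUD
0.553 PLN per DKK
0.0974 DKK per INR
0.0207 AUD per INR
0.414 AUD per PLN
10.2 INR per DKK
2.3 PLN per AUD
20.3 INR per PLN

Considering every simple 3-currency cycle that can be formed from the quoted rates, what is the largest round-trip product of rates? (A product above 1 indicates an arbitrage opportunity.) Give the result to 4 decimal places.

1.0934

DKK→PLN→INR→DKK: 0.553 × 20.3 × 0.0974 = 1.09340
AUD→INR→DKK→AUD: 46 × 0.0974 × 0.223 = 0.99913
AUD→PLN→INR→AUD: 2.3 × 20.3 × 0.0207 = 0.96648
AUD→INR→PLN→AUD: 46 × 0.0501 × 0.414 = 0.95410
Maximum is DKK→PLN→INR→DKK at 1.0934; arbitrage exists.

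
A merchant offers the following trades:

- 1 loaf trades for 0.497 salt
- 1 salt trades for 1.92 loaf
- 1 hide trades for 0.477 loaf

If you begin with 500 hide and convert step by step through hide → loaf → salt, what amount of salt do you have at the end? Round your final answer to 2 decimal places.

500 hide × 0.477 = 238.5 loaf
238.5 loaf × 0.497 = 118.5345 salt

118.53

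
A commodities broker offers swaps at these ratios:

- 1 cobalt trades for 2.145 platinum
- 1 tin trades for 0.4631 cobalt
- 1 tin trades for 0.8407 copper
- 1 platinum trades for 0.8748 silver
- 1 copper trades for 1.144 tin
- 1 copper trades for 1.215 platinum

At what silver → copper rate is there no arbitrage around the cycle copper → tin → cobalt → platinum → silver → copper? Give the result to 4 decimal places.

Known legs of the cycle: 1.144 × 0.4631 × 2.145 × 0.8748 = 0.9941155711344
For no arbitrage the full-cycle product must be 1, so the missing rate is 1 / 0.9941155711344 ≈ 1.005919.

1.0059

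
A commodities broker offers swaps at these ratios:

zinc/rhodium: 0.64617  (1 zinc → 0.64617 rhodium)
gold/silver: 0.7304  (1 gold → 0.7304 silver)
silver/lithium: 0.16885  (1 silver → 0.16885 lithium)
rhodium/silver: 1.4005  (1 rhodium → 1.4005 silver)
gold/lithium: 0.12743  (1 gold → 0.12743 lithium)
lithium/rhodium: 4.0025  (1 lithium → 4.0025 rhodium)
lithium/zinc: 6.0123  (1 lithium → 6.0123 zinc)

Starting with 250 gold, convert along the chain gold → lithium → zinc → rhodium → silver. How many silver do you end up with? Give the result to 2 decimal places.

173.33

250 gold × 0.12743 = 31.8575 lithium
31.8575 lithium × 6.0123 = 191.53684725 zinc
191.53684725 zinc × 0.64617 = 123.7653645875325 rhodium
123.7653645875325 rhodium × 1.4005 = 173.33339310483926625 silver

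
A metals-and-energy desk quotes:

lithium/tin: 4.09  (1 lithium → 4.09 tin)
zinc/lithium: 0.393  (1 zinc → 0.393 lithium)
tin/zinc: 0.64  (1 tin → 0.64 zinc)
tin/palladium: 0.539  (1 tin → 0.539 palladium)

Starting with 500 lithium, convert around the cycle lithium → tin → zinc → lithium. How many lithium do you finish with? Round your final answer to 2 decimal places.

514.36

500 lithium × 4.09 = 2045 tin
2045 tin × 0.64 = 1308.8 zinc
1308.8 zinc × 0.393 = 514.3584 lithium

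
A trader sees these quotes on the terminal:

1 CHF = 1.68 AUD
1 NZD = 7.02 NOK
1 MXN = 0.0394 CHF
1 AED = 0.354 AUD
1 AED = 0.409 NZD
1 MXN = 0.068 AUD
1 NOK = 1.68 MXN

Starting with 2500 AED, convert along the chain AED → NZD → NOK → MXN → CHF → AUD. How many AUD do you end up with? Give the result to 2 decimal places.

798.21

2500 AED × 0.409 = 1022.5 NZD
1022.5 NZD × 7.02 = 7177.95 NOK
7177.95 NOK × 1.68 = 12058.956 MXN
12058.956 MXN × 0.0394 = 475.1228664 CHF
475.1228664 CHF × 1.68 = 798.206415552 AUD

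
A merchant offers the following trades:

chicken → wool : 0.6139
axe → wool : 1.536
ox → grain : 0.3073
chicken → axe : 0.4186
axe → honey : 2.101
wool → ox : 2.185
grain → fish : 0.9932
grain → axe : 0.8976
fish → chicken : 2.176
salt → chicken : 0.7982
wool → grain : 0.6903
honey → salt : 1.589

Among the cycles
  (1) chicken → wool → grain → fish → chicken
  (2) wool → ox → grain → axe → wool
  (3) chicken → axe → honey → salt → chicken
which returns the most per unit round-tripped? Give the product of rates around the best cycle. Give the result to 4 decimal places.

1.1155

(1) 0.6139 × 0.6903 × 0.9932 × 2.176 = 0.91586
(2) 2.185 × 0.3073 × 0.8976 × 1.536 = 0.92574
(3) 0.4186 × 2.101 × 1.589 × 0.7982 = 1.11548
Highest is cycle (3) at 1.1155 (>1, arbitrage).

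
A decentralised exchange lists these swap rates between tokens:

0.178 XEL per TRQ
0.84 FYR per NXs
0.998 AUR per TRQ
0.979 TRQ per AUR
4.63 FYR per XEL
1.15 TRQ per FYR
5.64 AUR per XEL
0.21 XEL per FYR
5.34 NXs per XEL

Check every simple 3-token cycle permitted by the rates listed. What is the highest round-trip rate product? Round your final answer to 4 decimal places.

0.9828

TRQ→XEL→AUR→TRQ: 0.178 × 5.64 × 0.979 = 0.98284
TRQ→XEL→FYR→TRQ: 0.178 × 4.63 × 1.15 = 0.94776
XEL→NXs→FYR→XEL: 5.34 × 0.84 × 0.21 = 0.94198
Maximum is TRQ→XEL→AUR→TRQ at 0.9828; no arbitrage — every cycle loses value.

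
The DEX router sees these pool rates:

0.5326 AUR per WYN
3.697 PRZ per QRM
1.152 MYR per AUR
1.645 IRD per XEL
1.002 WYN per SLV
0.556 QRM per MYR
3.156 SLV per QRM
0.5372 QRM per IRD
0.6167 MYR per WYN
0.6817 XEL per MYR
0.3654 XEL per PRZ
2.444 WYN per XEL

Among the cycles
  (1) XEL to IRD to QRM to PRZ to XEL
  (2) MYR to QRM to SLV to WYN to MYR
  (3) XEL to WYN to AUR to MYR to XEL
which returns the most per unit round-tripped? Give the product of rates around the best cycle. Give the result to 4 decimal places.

(1) 1.645 × 0.5372 × 3.697 × 0.3654 = 1.19377
(2) 0.556 × 3.156 × 1.002 × 0.6167 = 1.08431
(3) 2.444 × 0.5326 × 1.152 × 0.6817 = 1.02223
Highest is cycle (1) at 1.1938 (>1, arbitrage).

1.1938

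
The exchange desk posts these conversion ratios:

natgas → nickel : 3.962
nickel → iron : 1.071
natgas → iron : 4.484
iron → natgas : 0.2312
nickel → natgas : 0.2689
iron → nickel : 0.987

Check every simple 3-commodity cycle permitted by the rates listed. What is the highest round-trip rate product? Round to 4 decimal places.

natgas→iron→nickel→natgas: 4.484 × 0.987 × 0.2689 = 1.19007
natgas→nickel→iron→natgas: 3.962 × 1.071 × 0.2312 = 0.98105
Maximum is natgas→iron→nickel→natgas at 1.1901; arbitrage exists.

1.1901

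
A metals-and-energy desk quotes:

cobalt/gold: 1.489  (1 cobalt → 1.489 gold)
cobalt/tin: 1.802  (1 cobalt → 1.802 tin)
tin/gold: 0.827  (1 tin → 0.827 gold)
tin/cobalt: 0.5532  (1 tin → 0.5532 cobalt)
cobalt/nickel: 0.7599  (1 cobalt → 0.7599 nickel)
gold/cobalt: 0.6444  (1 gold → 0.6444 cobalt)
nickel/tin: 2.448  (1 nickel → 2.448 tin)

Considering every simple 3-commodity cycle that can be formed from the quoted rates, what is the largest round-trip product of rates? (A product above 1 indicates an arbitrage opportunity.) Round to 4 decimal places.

nickel→tin→cobalt→nickel: 2.448 × 0.5532 × 0.7599 = 1.02908
gold→cobalt→tin→gold: 0.6444 × 1.802 × 0.827 = 0.96032
Maximum is nickel→tin→cobalt→nickel at 1.0291; arbitrage exists.

1.0291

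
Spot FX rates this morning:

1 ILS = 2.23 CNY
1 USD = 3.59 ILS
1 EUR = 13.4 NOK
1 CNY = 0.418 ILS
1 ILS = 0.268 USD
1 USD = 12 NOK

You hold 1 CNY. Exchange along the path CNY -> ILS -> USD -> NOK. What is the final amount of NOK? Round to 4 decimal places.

1.3443

1 CNY × 0.418 = 0.418 ILS
0.418 ILS × 0.268 = 0.112024 USD
0.112024 USD × 12 = 1.344288 NOK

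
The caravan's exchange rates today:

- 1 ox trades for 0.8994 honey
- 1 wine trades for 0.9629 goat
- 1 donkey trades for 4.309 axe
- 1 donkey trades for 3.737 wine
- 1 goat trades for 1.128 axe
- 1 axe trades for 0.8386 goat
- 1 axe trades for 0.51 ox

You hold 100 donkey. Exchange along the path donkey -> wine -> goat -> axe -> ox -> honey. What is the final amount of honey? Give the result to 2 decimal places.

100 donkey × 3.737 = 373.7 wine
373.7 wine × 0.9629 = 359.83573 goat
359.83573 goat × 1.128 = 405.89470344 axe
405.89470344 axe × 0.51 = 207.0062987544 ox
207.0062987544 ox × 0.8994 = 186.18146509970736 honey

186.18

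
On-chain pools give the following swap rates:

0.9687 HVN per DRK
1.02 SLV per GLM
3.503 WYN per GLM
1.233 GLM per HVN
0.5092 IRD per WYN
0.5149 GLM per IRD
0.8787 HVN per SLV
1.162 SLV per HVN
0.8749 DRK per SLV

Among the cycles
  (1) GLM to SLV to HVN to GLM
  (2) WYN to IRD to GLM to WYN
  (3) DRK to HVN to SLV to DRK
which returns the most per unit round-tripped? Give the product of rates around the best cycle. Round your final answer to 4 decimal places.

(1) 1.02 × 0.8787 × 1.233 = 1.10511
(2) 0.5092 × 0.5149 × 3.503 = 0.91844
(3) 0.9687 × 1.162 × 0.8749 = 0.98481
Highest is cycle (1) at 1.1051 (>1, arbitrage).

1.1051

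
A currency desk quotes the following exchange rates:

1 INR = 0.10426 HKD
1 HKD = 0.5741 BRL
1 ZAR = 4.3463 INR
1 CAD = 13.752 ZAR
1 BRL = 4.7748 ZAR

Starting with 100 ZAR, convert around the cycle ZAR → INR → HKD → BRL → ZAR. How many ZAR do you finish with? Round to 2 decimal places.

100 ZAR × 4.3463 = 434.63 INR
434.63 INR × 0.10426 = 45.3145238 HKD
45.3145238 HKD × 0.5741 = 26.01506811358 BRL
26.01506811358 BRL × 4.7748 = 124.216747228721784 ZAR

124.22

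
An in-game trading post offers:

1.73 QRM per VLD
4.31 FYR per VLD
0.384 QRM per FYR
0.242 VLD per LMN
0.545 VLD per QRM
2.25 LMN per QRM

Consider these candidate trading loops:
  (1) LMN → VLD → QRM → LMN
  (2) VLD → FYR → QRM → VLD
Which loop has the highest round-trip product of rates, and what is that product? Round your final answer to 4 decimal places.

0.9420

(1) 0.242 × 1.73 × 2.25 = 0.94199
(2) 4.31 × 0.384 × 0.545 = 0.90200
Highest is cycle (1) at 0.9420 (≤1, no arbitrage).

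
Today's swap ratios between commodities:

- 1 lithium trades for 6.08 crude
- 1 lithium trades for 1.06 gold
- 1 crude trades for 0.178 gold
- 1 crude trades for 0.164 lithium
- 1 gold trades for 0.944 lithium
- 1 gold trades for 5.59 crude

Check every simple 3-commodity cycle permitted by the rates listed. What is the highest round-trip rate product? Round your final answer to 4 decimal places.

1.0216

crude→gold→lithium→crude: 0.178 × 0.944 × 6.08 = 1.02163
crude→lithium→gold→crude: 0.164 × 1.06 × 5.59 = 0.97177
Maximum is crude→gold→lithium→crude at 1.0216; arbitrage exists.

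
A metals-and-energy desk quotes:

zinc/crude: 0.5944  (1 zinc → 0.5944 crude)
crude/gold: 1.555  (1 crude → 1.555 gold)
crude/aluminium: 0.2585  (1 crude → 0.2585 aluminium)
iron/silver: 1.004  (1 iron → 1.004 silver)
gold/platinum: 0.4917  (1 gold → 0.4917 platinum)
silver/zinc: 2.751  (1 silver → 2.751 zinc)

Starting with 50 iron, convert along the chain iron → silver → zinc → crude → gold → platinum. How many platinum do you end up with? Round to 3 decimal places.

50 iron × 1.004 = 50.2 silver
50.2 silver × 2.751 = 138.1002 zinc
138.1002 zinc × 0.5944 = 82.08675888 crude
82.08675888 crude × 1.555 = 127.6449100584 gold
127.6449100584 gold × 0.4917 = 62.76300227571528 platinum

62.763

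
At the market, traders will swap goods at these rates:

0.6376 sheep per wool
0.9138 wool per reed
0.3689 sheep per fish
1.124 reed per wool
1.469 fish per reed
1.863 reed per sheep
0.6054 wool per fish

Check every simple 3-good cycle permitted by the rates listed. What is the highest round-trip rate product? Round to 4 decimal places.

1.0855

sheep→reed→wool→sheep: 1.863 × 0.9138 × 0.6376 = 1.08546
sheep→reed→fish→sheep: 1.863 × 1.469 × 0.3689 = 1.00959
reed→fish→wool→reed: 1.469 × 0.6054 × 1.124 = 0.99961
Maximum is sheep→reed→wool→sheep at 1.0855; arbitrage exists.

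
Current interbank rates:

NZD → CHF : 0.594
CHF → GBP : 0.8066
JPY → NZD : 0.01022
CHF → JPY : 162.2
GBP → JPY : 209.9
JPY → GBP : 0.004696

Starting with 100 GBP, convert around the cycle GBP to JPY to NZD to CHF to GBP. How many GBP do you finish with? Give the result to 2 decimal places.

100 GBP × 209.9 = 20990 JPY
20990 JPY × 0.01022 = 214.5178 NZD
214.5178 NZD × 0.594 = 127.4235732 CHF
127.4235732 CHF × 0.8066 = 102.77985414312 GBP

102.78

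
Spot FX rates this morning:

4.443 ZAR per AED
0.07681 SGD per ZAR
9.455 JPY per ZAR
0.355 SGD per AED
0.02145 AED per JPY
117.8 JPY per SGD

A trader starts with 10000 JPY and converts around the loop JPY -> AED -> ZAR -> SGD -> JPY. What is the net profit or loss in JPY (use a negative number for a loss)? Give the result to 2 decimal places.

10000 JPY × 0.02145 = 214.5 AED
214.5 AED × 4.443 = 953.0235 ZAR
953.0235 ZAR × 0.07681 = 73.201735035 SGD
73.201735035 SGD × 117.8 = 8623.164387123 JPY
Net change: 8623.164387123 − 10000 = -1376.835612877 JPY

-1376.84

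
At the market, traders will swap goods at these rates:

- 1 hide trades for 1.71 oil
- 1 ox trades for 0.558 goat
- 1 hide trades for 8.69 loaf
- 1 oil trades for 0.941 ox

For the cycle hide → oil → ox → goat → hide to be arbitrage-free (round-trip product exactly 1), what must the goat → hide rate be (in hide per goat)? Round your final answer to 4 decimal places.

1.1137

Known legs of the cycle: 1.71 × 0.941 × 0.558 = 0.89788338
For no arbitrage the full-cycle product must be 1, so the missing rate is 1 / 0.89788338 ≈ 1.113730.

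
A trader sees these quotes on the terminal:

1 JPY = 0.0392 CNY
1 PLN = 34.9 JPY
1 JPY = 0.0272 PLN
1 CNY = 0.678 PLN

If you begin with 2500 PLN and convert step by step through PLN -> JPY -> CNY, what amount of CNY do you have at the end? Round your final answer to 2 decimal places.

3420.20

2500 PLN × 34.9 = 87250 JPY
87250 JPY × 0.0392 = 3420.2 CNY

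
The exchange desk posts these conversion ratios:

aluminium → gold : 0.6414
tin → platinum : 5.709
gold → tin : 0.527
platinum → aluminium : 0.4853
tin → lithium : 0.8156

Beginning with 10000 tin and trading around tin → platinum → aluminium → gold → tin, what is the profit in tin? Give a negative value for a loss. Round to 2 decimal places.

-634.95

10000 tin × 5.709 = 57090 platinum
57090 platinum × 0.4853 = 27705.777 aluminium
27705.777 aluminium × 0.6414 = 17770.4853678 gold
17770.4853678 gold × 0.527 = 9365.0457888306 tin
Net change: 9365.0457888306 − 10000 = -634.9542111694 tin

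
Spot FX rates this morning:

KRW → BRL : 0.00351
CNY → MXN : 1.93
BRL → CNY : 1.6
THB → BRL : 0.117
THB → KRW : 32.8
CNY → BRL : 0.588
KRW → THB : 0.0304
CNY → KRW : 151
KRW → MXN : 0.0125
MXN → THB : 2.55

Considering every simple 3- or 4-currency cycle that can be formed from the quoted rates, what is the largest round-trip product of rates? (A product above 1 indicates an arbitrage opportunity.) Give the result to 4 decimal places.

1.0455

MXN→THB→KRW→MXN: 2.55 × 32.8 × 0.0125 = 1.04550
MXN→THB→BRL→CNY→MXN: 2.55 × 0.117 × 1.6 × 1.93 = 0.92130
BRL→CNY→KRW→THB→BRL: 1.6 × 151 × 0.0304 × 0.117 = 0.85932
BRL→CNY→KRW→BRL: 1.6 × 151 × 0.00351 = 0.84802
Maximum is MXN→THB→KRW→MXN at 1.0455; arbitrage exists.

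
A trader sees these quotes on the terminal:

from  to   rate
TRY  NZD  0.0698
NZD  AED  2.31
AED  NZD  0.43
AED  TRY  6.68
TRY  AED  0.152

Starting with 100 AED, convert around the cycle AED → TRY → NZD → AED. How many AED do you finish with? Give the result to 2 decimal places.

100 AED × 6.68 = 668 TRY
668 TRY × 0.0698 = 46.6264 NZD
46.6264 NZD × 2.31 = 107.706984 AED

107.71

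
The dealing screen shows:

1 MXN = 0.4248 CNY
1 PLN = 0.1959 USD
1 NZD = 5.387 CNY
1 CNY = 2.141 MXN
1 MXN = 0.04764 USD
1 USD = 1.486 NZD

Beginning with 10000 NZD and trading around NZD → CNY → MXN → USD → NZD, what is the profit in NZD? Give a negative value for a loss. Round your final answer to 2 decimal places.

-1835.04

10000 NZD × 5.387 = 53870 CNY
53870 CNY × 2.141 = 115335.67 MXN
115335.67 MXN × 0.04764 = 5494.5913188 USD
5494.5913188 USD × 1.486 = 8164.9626997368 NZD
Net change: 8164.9626997368 − 10000 = -1835.0373002632 NZD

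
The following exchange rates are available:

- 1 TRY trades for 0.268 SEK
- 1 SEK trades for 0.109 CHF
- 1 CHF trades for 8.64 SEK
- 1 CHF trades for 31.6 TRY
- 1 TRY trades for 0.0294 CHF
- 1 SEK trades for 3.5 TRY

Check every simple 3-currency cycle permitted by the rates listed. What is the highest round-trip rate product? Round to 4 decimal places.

0.9231

TRY→SEK→CHF→TRY: 0.268 × 0.109 × 31.6 = 0.92310
TRY→CHF→SEK→TRY: 0.0294 × 8.64 × 3.5 = 0.88906
Maximum is TRY→SEK→CHF→TRY at 0.9231; no arbitrage — every cycle loses value.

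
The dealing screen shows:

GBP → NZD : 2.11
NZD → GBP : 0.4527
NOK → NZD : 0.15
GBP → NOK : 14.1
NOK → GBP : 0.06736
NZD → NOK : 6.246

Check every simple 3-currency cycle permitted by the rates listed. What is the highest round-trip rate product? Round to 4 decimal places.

GBP→NOK→NZD→GBP: 14.1 × 0.15 × 0.4527 = 0.95746
GBP→NZD→NOK→GBP: 2.11 × 6.246 × 0.06736 = 0.88774
Maximum is GBP→NOK→NZD→GBP at 0.9575; no arbitrage — every cycle loses value.

0.9575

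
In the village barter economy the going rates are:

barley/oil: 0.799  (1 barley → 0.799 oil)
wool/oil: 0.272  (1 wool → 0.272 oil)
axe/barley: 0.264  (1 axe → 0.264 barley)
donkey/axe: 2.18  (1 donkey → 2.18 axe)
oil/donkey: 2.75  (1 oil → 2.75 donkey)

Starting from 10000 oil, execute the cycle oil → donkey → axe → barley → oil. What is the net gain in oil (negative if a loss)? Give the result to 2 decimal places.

10000 oil × 2.75 = 27500 donkey
27500 donkey × 2.18 = 59950 axe
59950 axe × 0.264 = 15826.8 barley
15826.8 barley × 0.799 = 12645.6132 oil
Net change: 12645.6132 − 10000 = 2645.6132 oil

2645.61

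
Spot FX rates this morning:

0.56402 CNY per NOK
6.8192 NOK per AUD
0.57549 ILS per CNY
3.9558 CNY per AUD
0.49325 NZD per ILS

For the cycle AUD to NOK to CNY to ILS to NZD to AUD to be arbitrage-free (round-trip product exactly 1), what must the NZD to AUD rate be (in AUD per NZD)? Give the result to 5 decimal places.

0.91594

Known legs of the cycle: 6.8192 × 0.56402 × 0.57549 × 0.49325 = 1.09177415105833392
For no arbitrage the full-cycle product must be 1, so the missing rate is 1 / 1.09177415105833392 ≈ 0.9159404.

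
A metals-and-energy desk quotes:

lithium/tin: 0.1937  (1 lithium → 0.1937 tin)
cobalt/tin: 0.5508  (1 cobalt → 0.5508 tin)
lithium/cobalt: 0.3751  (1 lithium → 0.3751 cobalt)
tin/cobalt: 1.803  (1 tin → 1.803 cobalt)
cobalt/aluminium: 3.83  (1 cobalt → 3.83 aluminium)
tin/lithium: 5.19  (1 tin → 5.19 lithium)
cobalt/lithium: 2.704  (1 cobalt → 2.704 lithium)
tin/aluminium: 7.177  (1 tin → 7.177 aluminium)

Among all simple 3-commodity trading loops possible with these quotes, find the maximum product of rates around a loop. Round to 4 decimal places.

1.0723

cobalt→tin→lithium→cobalt: 0.5508 × 5.19 × 0.3751 = 1.07228
cobalt→lithium→tin→cobalt: 2.704 × 0.1937 × 1.803 = 0.94435
Maximum is cobalt→tin→lithium→cobalt at 1.0723; arbitrage exists.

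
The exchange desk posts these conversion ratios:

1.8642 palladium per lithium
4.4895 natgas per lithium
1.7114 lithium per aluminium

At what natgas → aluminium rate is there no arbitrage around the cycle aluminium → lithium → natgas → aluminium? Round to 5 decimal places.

Known legs of the cycle: 1.7114 × 4.4895 = 7.6833303
For no arbitrage the full-cycle product must be 1, so the missing rate is 1 / 7.6833303 ≈ 0.1301519.

0.13015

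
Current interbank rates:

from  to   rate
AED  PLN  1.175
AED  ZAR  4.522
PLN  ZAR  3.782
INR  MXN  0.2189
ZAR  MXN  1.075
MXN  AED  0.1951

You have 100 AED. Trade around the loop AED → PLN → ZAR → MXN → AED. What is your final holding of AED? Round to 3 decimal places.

93.202

100 AED × 1.175 = 117.5 PLN
117.5 PLN × 3.782 = 444.385 ZAR
444.385 ZAR × 1.075 = 477.713875 MXN
477.713875 MXN × 0.1951 = 93.2019770125 AED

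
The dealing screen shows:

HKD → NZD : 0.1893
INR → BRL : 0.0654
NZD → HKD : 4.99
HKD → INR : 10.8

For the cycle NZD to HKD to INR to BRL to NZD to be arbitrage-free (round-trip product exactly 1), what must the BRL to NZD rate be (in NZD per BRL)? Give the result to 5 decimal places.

Known legs of the cycle: 4.99 × 10.8 × 0.0654 = 3.5245368
For no arbitrage the full-cycle product must be 1, so the missing rate is 1 / 3.5245368 ≈ 0.2837252.

0.28373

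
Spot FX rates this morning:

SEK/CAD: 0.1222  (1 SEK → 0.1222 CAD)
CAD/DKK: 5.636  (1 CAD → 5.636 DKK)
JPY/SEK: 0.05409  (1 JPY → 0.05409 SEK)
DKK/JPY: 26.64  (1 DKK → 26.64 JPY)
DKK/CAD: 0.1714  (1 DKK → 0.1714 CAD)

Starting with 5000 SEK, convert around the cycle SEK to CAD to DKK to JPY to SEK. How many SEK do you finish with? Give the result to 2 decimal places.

4962.08

5000 SEK × 0.1222 = 611 CAD
611 CAD × 5.636 = 3443.596 DKK
3443.596 DKK × 26.64 = 91737.39744 JPY
91737.39744 JPY × 0.05409 = 4962.0758275296 SEK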